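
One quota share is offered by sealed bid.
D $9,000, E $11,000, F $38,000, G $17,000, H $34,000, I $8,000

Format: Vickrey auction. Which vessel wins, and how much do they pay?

Rule: the highest bidder wins and pays the second-highest bid.
Bids in order: 38,000 (F) > 34,000 (H) > 17,000 (G) > 11,000 (E) > 9,000 (D) > 8,000 (I)
F is highest; pays the second-highest bid, $34,000.

F pays $34,000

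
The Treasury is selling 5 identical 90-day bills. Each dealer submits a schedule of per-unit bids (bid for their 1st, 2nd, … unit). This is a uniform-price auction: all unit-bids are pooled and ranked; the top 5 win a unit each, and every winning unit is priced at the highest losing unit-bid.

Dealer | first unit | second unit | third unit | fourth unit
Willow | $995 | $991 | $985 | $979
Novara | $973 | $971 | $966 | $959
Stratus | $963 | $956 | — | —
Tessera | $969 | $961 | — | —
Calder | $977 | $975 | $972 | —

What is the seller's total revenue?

Pooled unit-bids ranked (top 5): 995 (Willow-1), 991 (Willow-2), 985 (Willow-3), 979 (Willow-4), 977 (Calder-1)
The (k+1)-th unit-bid is $975.
Allocation: Calder 1, Willow 4. Every unit priced at $975.
Revenue = 5 × 975 = $4,875.

Total revenue: $4,875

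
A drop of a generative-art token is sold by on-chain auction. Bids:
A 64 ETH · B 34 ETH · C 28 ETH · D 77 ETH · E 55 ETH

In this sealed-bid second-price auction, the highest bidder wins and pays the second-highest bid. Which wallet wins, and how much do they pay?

D pays 64 ETH

Sealed-bid second-price auction: the highest bidder wins and pays the second-highest bid.
Bids ranked: 77 (D) > 64 (A) > 55 (E) > 34 (B) > 28 (C)
D is highest; pays the second-highest bid, 64 ETH.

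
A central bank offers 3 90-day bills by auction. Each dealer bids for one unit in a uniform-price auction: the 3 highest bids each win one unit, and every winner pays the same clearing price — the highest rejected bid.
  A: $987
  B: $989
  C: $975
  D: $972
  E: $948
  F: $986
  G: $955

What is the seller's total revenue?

Ordering the bids: 989 (B), 987 (A), 986 (F), 975 (C), 972 (D), …
Top 3: B, A, F.
Clearing price = highest rejected bid = $975.
Total revenue = 3 × $975 = $2,925.

Total revenue: $2,925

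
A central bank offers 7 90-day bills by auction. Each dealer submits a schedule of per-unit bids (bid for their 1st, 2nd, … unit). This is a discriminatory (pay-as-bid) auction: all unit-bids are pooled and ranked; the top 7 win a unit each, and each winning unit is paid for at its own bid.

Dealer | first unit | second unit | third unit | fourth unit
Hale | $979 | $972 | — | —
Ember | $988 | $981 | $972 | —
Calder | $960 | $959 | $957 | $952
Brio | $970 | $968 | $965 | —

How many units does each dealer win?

Brio 2, Ember 3, Hale 2

Merging the schedules and taking the best 7: 988 (Ember-1), 981 (Ember-2), 979 (Hale-1), 972 (Hale-2), 972 (Ember-3), 970 (Brio-1), 968 (Brio-2)
Next rejected bid: $965 (not a price — pay-as-bid).
Allocation: Brio 2, Ember 3, Hale 2.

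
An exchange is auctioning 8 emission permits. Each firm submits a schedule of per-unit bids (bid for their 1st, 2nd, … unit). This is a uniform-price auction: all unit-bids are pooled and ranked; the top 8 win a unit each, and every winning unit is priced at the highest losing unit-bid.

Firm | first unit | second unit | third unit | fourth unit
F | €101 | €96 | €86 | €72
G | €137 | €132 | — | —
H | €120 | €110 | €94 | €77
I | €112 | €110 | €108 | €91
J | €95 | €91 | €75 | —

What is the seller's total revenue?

Total revenue: €768

Pooled unit-bids ranked (top 8): 137 (G-1), 132 (G-2), 120 (H-1), 112 (I-1), 110 (H-2), 110 (I-2), 108 (I-3), 101 (F-1)
Highest rejected unit-bid = €96.
Allocation: F 1, G 2, H 2, I 3. Every unit priced at €96.
Revenue = 8 × 96 = €768.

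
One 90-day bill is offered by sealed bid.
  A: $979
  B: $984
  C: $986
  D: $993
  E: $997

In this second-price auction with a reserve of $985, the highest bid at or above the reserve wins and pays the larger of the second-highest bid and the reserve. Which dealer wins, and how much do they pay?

E pays $993

Rule: the highest bid at or above the reserve wins and pays the larger of the second-highest bid and the reserve.
Bids in order: 997 (E) > 993 (D) > 986 (C) > 984 (B) > 979 (A)
Highest eligible bid: E at $997.
max(second-highest $993, reserve $985) = $993; the reserve does not bind.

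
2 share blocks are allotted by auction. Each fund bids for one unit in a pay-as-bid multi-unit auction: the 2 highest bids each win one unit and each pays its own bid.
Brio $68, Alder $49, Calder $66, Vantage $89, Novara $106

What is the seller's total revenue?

Ordering the bids: 106 (Novara), 89 (Vantage), 68 (Brio), 66 (Calder), …
Winners (2 units): Novara, Vantage.
Total revenue = 106 + 89 = $195.

Total revenue: $195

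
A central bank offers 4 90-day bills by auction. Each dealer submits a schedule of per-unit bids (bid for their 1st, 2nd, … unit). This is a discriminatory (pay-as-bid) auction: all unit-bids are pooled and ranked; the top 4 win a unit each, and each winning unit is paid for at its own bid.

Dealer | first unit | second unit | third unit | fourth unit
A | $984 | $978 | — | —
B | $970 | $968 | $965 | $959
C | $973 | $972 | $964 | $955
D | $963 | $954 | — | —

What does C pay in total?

Pooled unit-bids ranked (top 4): 984 (A-1), 978 (A-2), 973 (C-1), 972 (C-2)
Next rejected bid: $970 (not a price — pay-as-bid).
C's winning unit-bids: 973 + 972 = $1,945.

C pays $1,945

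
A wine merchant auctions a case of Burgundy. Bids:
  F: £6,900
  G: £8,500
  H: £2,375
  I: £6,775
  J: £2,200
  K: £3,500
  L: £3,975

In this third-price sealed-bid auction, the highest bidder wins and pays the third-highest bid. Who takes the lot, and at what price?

G pays £6,775

Bids ranked: 8,500 (G) > 6,900 (F) > 6,775 (I) > 3,975 (L) > 3,500 (K) > 2,375 (H) > …
G is highest; pays the third-highest bid, £6,775.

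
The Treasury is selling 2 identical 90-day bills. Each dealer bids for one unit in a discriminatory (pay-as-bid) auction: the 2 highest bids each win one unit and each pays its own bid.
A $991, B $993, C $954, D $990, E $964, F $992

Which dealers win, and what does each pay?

B $993, F $992

Sorting: 993 (B), 992 (F), 991 (A), 990 (D), …
Winners (2 units): B, F.
Each winner pays its own bid: B $993, F $992.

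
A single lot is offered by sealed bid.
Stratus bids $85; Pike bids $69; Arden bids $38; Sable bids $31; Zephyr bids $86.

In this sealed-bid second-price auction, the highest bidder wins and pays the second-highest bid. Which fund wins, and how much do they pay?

Sealed-bid second-price auction: the highest bidder wins and pays the second-highest bid.
Bids ranked: 86 (Zephyr) > 85 (Stratus) > 69 (Pike) > 38 (Arden) > 31 (Sable)
Zephyr wins with the highest bid; price is set by the runner-up at $85.

Zephyr pays $85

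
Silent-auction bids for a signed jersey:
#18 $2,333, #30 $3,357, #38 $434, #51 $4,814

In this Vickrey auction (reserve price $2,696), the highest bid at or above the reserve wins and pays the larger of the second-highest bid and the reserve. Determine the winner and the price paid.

#51 pays $3,357

Rule: the highest bid at or above the reserve wins and pays the larger of the second-highest bid and the reserve.
Bids in order: 4,814 (#51) > 3,357 (#30) > 2,333 (#18) > 434 (#38)
#51 has the top bid at or above the reserve ($4,814).
Second-highest bid $3,357 exceeds the reserve $2,696 → payment $3,357.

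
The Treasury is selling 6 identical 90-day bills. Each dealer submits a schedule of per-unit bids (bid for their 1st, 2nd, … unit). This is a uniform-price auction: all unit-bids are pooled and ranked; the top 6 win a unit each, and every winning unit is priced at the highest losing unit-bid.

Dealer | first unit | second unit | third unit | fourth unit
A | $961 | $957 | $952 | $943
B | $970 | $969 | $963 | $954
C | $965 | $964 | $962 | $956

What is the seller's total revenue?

Merging the schedules and taking the best 6: 970 (B-1), 969 (B-2), 965 (C-1), 964 (C-2), 963 (B-3), 962 (C-3)
First bid not allocated: $961.
Allocation: B 3, C 3. Every unit priced at $961.
Revenue = 6 × 961 = $5,766.

Total revenue: $5,766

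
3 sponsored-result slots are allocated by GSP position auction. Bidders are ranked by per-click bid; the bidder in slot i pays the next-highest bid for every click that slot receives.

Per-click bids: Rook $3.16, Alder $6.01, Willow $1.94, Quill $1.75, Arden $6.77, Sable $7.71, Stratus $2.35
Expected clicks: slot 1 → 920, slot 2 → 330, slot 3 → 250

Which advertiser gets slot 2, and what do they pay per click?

Arden; $6.01 per click

Sorting advertisers: $7.71 (Sable) > $6.77 (Arden) > $6.01 (Alder) > $3.16 (Rook) > …
Slot 2 goes to the second-ranked bidder, Arden, who pays the next bid down: $6.01/click.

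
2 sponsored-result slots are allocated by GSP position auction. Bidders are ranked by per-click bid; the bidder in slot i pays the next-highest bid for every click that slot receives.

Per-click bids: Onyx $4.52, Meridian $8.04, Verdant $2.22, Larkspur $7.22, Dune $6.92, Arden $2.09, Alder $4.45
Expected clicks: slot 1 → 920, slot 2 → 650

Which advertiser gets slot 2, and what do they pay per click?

Larkspur; $6.92 per click

Ranked by bid: $8.04 (Meridian) > $7.22 (Larkspur) > $6.92 (Dune) > …
Slot 2 goes to the second-ranked bidder, Larkspur, who pays the next bid down: $6.92/click.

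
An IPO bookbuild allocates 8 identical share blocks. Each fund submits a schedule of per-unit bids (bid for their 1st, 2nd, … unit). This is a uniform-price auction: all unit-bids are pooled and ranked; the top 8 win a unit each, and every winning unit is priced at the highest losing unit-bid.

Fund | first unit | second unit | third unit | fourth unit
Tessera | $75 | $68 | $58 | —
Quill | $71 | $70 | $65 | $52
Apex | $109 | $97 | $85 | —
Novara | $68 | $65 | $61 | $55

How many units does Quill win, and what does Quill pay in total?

Pooled unit-bids ranked (top 8): 109 (Apex-1), 97 (Apex-2), 85 (Apex-3), 75 (Tessera-1), 71 (Quill-1), 70 (Quill-2), 68 (Tessera-2), 68 (Novara-1)
Highest rejected unit-bid = $65.
Quill wins 2 unit(s) at $65 each.

Quill: 2 units, pays $130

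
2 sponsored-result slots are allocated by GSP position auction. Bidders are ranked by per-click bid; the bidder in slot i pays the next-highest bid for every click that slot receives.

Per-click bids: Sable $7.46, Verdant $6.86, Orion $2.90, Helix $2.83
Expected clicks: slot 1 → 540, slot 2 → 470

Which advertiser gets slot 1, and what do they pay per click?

Sable; $6.86 per click

Sorting advertisers: $7.46 (Sable) > $6.86 (Verdant) > $2.90 (Orion) > …
Slot 1 goes to the first-ranked bidder, Sable, who pays the next bid down: $6.86/click.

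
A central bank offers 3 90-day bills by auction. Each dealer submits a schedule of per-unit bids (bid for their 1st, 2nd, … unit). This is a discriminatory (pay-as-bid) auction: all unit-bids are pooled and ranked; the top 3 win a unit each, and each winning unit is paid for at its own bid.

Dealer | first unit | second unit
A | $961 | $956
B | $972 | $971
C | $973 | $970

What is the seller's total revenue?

Total revenue: $2,916

Pooled unit-bids ranked (top 3): 973 (C-1), 972 (B-1), 971 (B-2)
Next rejected bid: $970 (not a price — pay-as-bid).
Each winning unit pays its own bid.
Revenue = 973 + 972 + 971 = $2,916.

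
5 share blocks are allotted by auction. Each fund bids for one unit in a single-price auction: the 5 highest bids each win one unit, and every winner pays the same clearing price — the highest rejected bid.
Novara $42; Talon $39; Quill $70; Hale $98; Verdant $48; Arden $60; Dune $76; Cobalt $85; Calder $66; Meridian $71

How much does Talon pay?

Talon pays $0

Bids ranked high→low: 98 (Hale), 85 (Cobalt), 76 (Dune), 71 (Meridian), 70 (Quill), 66 (Calder), 60 (Arden), …
The 5 highest are Hale, Cobalt, Dune, Meridian, Quill.
First losing bid is Calder's $66, which sets the uniform price.
Talon does not win → pays $0.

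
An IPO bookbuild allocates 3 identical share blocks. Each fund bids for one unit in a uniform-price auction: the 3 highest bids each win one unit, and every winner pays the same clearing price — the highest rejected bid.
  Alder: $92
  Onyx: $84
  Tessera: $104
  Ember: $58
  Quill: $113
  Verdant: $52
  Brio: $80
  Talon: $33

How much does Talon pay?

Bids ranked high→low: 113 (Quill), 104 (Tessera), 92 (Alder), 84 (Onyx), 80 (Brio), …
Winners (3 units): Quill, Tessera, Alder.
First losing bid is Onyx's $84, which sets the uniform price.
Talon does not win → pays $0.

Talon pays $0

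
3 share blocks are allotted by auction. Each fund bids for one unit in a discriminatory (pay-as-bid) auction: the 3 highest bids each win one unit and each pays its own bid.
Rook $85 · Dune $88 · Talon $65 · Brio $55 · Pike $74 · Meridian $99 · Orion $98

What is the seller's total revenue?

Sorting: 99 (Meridian), 98 (Orion), 88 (Dune), 85 (Rook), 74 (Pike), …
Top 3: Meridian, Orion, Dune.
Total revenue = 99 + 98 + 88 = $285.

Total revenue: $285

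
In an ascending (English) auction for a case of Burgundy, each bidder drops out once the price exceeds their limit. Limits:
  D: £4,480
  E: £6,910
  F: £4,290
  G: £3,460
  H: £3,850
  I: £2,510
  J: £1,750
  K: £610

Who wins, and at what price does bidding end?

Sorting limits: 6,910 (E) > 4,480 (D) > 4,290 (F) > 3,850 (H) > 3,460 (G) > 2,510 (I) > …
D is the last rival to drop out, at £4,480; E remains and wins at that price.

E wins at £4,480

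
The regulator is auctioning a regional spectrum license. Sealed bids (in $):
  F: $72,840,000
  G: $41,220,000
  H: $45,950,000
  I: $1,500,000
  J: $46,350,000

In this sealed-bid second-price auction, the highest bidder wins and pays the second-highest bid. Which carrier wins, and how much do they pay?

Sorting bids: 72,840,000 (F) > 46,350,000 (J) > 45,950,000 (H) > 41,220,000 (G) > 1,500,000 (I)
F is highest; pays the second-highest bid, $46,350,000.

F pays $46,350,000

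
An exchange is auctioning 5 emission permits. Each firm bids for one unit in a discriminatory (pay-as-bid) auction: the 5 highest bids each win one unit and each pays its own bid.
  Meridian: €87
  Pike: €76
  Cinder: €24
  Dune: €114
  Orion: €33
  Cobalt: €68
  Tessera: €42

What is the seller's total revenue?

Total revenue: €387

Ordering the bids: 114 (Dune), 87 (Meridian), 76 (Pike), 68 (Cobalt), 42 (Tessera), 33 (Orion), 24 (Cinder)
The 5 highest are Dune, Meridian, Pike, Cobalt, Tessera.
Total revenue = 114 + 87 + 76 + 68 + 42 = €387.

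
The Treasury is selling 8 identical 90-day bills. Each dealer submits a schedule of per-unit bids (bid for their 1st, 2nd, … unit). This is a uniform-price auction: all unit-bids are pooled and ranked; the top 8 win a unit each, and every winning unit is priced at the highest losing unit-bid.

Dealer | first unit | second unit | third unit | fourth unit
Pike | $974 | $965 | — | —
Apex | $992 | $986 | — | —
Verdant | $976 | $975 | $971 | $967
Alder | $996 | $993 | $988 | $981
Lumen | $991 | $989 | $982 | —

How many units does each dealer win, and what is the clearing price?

Pooled unit-bids ranked (top 8): 996 (Alder-1), 993 (Alder-2), 992 (Apex-1), 991 (Lumen-1), 989 (Lumen-2), 988 (Alder-3), 986 (Apex-2), 982 (Lumen-3)
The (k+1)-th unit-bid is $981.
Allocation: Alder 3, Apex 2, Lumen 3.

Alder 3, Apex 2, Lumen 3; clearing price $981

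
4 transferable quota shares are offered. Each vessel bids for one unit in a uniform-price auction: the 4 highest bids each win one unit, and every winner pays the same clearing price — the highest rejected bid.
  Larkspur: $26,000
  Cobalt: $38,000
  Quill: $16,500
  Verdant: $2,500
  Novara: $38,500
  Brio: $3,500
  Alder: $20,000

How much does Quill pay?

Ordering the bids: 38,500 (Novara), 38,000 (Cobalt), 26,000 (Larkspur), 20,000 (Alder), 16,500 (Quill), 3,500 (Brio), …
Top 4: Novara, Cobalt, Larkspur, Alder.
First losing bid is Quill's $16,500, which sets the uniform price.
Quill does not win → pays $0.

Quill pays $0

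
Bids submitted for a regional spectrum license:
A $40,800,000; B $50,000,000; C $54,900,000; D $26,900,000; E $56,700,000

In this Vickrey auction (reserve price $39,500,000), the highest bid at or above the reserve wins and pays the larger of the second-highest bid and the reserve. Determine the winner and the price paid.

E pays $54,900,000

Vickrey auction (reserve price $39,500,000): the highest bid at or above the reserve wins and pays the larger of the second-highest bid and the reserve.
Bids ranked: 56,700,000 (E) > 54,900,000 (C) > 50,000,000 (B) > 40,800,000 (A) > 26,900,000 (D)
E has the top bid at or above the reserve ($56,700,000).
Second-highest bid $54,900,000 exceeds the reserve $39,500,000 → payment $54,900,000.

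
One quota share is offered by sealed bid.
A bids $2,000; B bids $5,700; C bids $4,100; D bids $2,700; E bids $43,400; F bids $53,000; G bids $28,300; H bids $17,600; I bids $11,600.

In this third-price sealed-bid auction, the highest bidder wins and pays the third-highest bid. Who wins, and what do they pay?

F pays $28,300

Rule: the highest bidder wins and pays the third-highest bid.
Bids in order: 53,000 (F) > 43,400 (E) > 28,300 (G) > 17,600 (H) > 11,600 (I) > 5,700 (B) > …
F wins; payment is bid #3 in the ranking = $28,300.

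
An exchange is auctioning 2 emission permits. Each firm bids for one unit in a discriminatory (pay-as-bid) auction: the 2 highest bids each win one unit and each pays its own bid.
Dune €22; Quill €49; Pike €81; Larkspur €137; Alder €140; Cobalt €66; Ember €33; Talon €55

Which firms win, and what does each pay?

Bids ranked high→low: 140 (Alder), 137 (Larkspur), 81 (Pike), 66 (Cobalt), …
The 2 highest are Alder, Larkspur.
Each winner pays its own bid: Alder €140, Larkspur €137.

Alder €140, Larkspur €137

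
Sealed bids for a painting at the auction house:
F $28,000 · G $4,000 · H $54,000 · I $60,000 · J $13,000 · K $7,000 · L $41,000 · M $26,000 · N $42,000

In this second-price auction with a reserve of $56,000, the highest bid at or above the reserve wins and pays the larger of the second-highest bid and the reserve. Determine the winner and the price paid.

I pays $56,000

Second-price auction with a reserve of $56,000: the highest bid at or above the reserve wins and pays the larger of the second-highest bid and the reserve.
Sorting bids: 60,000 (I) > 54,000 (H) > 42,000 (N) > 41,000 (L) > 28,000 (F) > 26,000 (M) > …
I has the top bid at or above the reserve ($60,000).
max(second-highest $54,000, reserve $56,000) = $56,000.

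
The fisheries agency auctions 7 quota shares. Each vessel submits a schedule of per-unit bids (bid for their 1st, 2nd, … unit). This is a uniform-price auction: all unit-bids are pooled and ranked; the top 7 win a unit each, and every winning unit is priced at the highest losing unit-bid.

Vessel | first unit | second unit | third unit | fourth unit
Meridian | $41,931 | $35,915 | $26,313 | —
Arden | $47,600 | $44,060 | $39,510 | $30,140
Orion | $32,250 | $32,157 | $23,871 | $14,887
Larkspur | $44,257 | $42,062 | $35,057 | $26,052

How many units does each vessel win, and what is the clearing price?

Arden 3, Larkspur 2, Meridian 2; clearing price $35,057

Pooled unit-bids ranked (top 7): 47,600 (Arden-1), 44,257 (Larkspur-1), 44,060 (Arden-2), 42,062 (Larkspur-2), 41,931 (Meridian-1), 39,510 (Arden-3), 35,915 (Meridian-2)
Highest rejected unit-bid = $35,057.
Allocation: Arden 3, Larkspur 2, Meridian 2.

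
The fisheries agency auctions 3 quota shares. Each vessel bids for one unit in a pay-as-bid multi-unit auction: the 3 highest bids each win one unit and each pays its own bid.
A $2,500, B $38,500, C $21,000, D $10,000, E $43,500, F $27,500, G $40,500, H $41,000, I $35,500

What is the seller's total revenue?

Bids ranked high→low: 43,500 (E), 41,000 (H), 40,500 (G), 38,500 (B), 35,500 (I), …
Top 3: E, H, G.
Total revenue = 43,500 + 41,000 + 40,500 = $125,000.

Total revenue: $125,000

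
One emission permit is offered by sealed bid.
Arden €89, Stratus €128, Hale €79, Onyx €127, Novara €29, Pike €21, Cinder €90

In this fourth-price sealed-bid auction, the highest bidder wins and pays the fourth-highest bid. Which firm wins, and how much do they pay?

Bids ranked: 128 (Stratus) > 127 (Onyx) > 90 (Cinder) > 89 (Arden) > 79 (Hale) > 29 (Novara) > …
Stratus is highest; pays the fourth-highest bid, €89.

Stratus pays €89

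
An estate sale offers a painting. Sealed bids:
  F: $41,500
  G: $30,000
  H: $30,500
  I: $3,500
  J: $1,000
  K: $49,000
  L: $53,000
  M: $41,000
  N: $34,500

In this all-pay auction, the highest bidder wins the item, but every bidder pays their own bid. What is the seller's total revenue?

Bids ranked: 53,000 (L) > 49,000 (K) > 41,500 (F) > 41,000 (M) > 34,500 (N) > 30,500 (H) > …
L wins with the top bid; all bids are sunk regardless.
Every bidder forfeits their bid regardless of winning.
Revenue = 41,500 + 30,000 + 30,500 + 3,500 + 1,000 + 49,000 + 53,000 + 41,000 + 34,500 = $284,000.

Total revenue: $284,000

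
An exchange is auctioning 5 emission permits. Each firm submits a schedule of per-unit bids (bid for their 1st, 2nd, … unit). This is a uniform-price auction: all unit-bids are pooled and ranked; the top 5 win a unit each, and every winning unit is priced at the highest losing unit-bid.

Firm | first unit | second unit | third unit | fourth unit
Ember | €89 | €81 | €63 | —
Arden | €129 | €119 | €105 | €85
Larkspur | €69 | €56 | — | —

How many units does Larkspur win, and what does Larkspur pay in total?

Merging the schedules and taking the best 5: 129 (Arden-1), 119 (Arden-2), 105 (Arden-3), 89 (Ember-1), 85 (Arden-4)
Highest rejected unit-bid = €81.
Larkspur wins 0 unit(s) at €81 each.

Larkspur: 0 units, pays €0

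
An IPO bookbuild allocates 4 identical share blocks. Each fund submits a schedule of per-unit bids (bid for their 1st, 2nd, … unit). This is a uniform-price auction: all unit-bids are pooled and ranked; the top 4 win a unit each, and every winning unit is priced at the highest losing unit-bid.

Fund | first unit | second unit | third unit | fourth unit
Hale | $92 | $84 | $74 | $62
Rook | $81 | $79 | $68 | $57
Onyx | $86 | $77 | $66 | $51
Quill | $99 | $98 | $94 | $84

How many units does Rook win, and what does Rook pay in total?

Rook: 0 units, pays $0

All unit-bids, highest first — top 4: 99 (Quill-1), 98 (Quill-2), 94 (Quill-3), 92 (Hale-1)
First bid not allocated: $86.
Rook wins 0 unit(s) at $86 each.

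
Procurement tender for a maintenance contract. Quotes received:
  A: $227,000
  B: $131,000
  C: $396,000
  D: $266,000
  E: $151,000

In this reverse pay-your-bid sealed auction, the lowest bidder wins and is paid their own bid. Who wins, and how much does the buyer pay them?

Bids in order: 131,000 (B) < 151,000 (E) < 227,000 (A) < 266,000 (D) < 396,000 (C)
B is lowest → is paid own bid, $131,000.

B is paid $131,000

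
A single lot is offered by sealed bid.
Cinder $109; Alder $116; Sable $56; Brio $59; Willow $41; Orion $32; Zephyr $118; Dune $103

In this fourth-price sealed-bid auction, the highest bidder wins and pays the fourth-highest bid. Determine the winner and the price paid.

Zephyr pays $103

Bids ranked: 118 (Zephyr) > 116 (Alder) > 109 (Cinder) > 103 (Dune) > 59 (Brio) > 56 (Sable) > …
Zephyr is highest; pays the fourth-highest bid, $103.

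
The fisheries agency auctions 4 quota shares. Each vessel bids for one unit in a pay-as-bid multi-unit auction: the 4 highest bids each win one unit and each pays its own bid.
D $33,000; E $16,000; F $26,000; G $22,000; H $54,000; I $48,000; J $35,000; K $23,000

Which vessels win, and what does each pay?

H $54,000, I $48,000, J $35,000, D $33,000

Bids ranked high→low: 54,000 (H), 48,000 (I), 35,000 (J), 33,000 (D), 26,000 (F), 23,000 (K), …
The 4 highest are H, I, J, D.
Each winner pays its own bid: H $54,000, I $48,000, J $35,000, D $33,000.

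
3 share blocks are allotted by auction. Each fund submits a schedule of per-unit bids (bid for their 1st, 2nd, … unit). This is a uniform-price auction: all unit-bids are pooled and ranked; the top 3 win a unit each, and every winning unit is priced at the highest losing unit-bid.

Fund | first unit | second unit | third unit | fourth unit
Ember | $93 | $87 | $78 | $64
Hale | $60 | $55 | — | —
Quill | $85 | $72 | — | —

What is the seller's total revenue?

Total revenue: $234

Pooled unit-bids ranked (top 3): 93 (Ember-1), 87 (Ember-2), 85 (Quill-1)
The (k+1)-th unit-bid is $78.
Allocation: Ember 2, Quill 1. Every unit priced at $78.
Revenue = 3 × 78 = $234.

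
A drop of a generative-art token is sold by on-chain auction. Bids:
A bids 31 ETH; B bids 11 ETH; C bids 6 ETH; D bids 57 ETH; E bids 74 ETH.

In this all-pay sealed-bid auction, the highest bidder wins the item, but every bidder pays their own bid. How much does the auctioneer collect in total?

Total revenue: 179 ETH

Bids in order: 74 (E) > 57 (D) > 31 (A) > 11 (B) > 6 (C)
Every bidder forfeits their bid regardless of winning.
Revenue = 31 + 11 + 6 + 57 + 74 = 179 ETH.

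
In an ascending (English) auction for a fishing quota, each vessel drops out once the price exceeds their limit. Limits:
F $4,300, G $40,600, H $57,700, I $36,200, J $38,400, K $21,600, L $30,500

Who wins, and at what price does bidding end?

Limits ranked: 57,700 (H) > 40,600 (G) > 38,400 (J) > 36,200 (I) > 30,500 (L) > 21,600 (K) > …
Once the price passes $40,600, only H is left; the hammer falls at G's limit of $40,600.

H wins at $40,600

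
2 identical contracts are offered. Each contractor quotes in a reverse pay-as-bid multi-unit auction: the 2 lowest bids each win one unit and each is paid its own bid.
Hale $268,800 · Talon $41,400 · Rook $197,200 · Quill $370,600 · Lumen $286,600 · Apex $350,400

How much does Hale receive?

Hale is paid $0

Bids ranked low→high: 41,400 (Talon), 197,200 (Rook), 268,800 (Hale), 286,600 (Lumen), …
Winners (2 units): Talon, Rook.
Hale does not win → $0.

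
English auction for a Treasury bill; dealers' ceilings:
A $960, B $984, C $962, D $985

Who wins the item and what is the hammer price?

D wins at $984

Rule: the price rises until one bidder remains; the winner pays the price at which the last rival dropped out.
Limits in order: 985 (D) > 984 (B) > 962 (C) > 960 (A)
Bidding ends when B exits at $984; D takes it.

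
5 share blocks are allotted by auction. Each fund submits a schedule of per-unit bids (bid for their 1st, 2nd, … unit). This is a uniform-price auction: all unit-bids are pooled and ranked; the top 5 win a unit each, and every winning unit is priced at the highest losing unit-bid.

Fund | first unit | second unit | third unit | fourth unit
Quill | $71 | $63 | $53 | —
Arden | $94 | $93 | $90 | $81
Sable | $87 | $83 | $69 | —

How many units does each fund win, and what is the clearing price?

All unit-bids, highest first — top 5: 94 (Arden-1), 93 (Arden-2), 90 (Arden-3), 87 (Sable-1), 83 (Sable-2)
Highest rejected unit-bid = $81.
Allocation: Arden 3, Sable 2.

Arden 3, Sable 2; clearing price $81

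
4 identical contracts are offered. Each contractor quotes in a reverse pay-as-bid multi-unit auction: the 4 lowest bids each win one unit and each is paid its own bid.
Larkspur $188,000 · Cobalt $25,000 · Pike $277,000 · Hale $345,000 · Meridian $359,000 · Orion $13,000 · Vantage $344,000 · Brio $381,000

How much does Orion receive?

Orion is paid $13,000

Ordering the bids: 13,000 (Orion), 25,000 (Cobalt), 188,000 (Larkspur), 277,000 (Pike), 344,000 (Vantage), 345,000 (Hale), …
Winners (4 units): Orion, Cobalt, Larkspur, Pike.
Orion wins → own bid $13,000.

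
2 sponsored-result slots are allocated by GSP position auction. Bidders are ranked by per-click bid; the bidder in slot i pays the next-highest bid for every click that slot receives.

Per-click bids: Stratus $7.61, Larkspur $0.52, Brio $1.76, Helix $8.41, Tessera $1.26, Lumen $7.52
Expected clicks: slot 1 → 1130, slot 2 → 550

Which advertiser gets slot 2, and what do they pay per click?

Stratus; $7.52 per click

Ranked by bid: $8.41 (Helix) > $7.61 (Stratus) > $7.52 (Lumen) > …
Slot 2 goes to the second-ranked bidder, Stratus, who pays the next bid down: $7.52/click.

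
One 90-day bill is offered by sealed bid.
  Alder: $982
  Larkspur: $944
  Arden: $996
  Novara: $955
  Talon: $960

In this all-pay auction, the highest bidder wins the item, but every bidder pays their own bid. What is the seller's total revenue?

Bids in order: 996 (Arden) > 982 (Alder) > 960 (Talon) > 955 (Novara) > 944 (Larkspur)
Every bidder forfeits their bid regardless of winning.
Revenue = 982 + 944 + 996 + 955 + 960 = $4,837.

Total revenue: $4,837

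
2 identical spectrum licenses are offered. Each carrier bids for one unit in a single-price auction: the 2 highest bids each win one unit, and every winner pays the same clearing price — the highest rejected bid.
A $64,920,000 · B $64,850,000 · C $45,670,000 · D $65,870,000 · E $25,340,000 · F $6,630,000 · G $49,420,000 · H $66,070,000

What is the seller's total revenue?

Ordering the bids: 66,070,000 (H), 65,870,000 (D), 64,920,000 (A), 64,850,000 (B), …
Winners (2 units): H, D.
First losing bid is A's $64,920,000, which sets the uniform price.
Total revenue = 2 × $64,920,000 = $129,840,000.

Total revenue: $129,840,000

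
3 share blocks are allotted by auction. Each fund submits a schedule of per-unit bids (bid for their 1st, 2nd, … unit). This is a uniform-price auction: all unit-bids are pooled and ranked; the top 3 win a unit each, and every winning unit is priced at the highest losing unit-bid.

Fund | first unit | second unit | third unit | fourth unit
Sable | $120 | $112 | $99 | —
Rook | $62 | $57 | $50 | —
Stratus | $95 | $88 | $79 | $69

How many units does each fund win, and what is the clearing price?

Merging the schedules and taking the best 3: 120 (Sable-1), 112 (Sable-2), 99 (Sable-3)
Highest rejected unit-bid = $95.
Allocation: Sable 3.

Sable 3; clearing price $95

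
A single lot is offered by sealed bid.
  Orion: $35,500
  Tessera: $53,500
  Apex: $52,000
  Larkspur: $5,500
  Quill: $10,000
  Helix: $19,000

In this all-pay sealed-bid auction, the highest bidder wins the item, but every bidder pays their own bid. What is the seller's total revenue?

Bids in order: 53,500 (Tessera) > 52,000 (Apex) > 35,500 (Orion) > 19,000 (Helix) > 10,000 (Quill) > 5,500 (Larkspur)
Tessera wins with the top bid; all bids are sunk regardless.
Every bidder forfeits their bid regardless of winning.
Revenue = 35,500 + 53,500 + 52,000 + 5,500 + 10,000 + 19,000 = $175,500.

Total revenue: $175,500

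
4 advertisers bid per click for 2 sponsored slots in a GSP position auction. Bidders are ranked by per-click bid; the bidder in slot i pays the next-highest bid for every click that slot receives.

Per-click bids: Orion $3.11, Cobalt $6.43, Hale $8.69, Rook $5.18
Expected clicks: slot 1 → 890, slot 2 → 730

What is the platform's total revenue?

Ranked by bid: $8.69 (Hale) > $6.43 (Cobalt) > $5.18 (Rook) > …
Slot 1: Hale pays $6.43 × 890 = $5722.70
Slot 2: Cobalt pays $5.18 × 730 = $3781.40
Total = $9504.10

Total revenue: $9504.10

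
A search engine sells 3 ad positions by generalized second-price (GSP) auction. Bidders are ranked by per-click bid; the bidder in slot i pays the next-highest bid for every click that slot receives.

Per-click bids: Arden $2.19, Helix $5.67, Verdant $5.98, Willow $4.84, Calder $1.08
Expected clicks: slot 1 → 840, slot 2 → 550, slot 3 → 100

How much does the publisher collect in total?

Per-click bids in order: $5.98 (Verdant) > $5.67 (Helix) > $4.84 (Willow) > $2.19 (Arden) > …
Slot 1: Verdant pays $5.67 × 840 = $4762.80
Slot 2: Helix pays $4.84 × 550 = $2662.00
Slot 3: Willow pays $2.19 × 100 = $219.00
Total = $7643.80

Total revenue: $7643.80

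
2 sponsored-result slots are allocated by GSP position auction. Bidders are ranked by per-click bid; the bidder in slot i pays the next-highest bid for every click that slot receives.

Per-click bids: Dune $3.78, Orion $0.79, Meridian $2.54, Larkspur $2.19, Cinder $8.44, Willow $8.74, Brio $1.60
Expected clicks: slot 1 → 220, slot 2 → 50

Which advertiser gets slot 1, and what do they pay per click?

Willow; $8.44 per click

Ranked by bid: $8.74 (Willow) > $8.44 (Cinder) > $3.78 (Dune) > …
Slot 1 goes to the first-ranked bidder, Willow, who pays the next bid down: $8.44/click.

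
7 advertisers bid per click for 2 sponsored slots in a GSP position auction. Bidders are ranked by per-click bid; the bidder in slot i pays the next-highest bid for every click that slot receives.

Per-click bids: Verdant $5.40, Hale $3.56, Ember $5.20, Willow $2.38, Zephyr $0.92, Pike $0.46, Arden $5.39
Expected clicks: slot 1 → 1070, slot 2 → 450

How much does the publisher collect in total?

Total revenue: $8107.30

Per-click bids in order: $5.40 (Verdant) > $5.39 (Arden) > $5.20 (Ember) > …
Slot 1: Verdant pays $5.39 × 1070 = $5767.30
Slot 2: Arden pays $5.20 × 450 = $2340.00
Total = $8107.30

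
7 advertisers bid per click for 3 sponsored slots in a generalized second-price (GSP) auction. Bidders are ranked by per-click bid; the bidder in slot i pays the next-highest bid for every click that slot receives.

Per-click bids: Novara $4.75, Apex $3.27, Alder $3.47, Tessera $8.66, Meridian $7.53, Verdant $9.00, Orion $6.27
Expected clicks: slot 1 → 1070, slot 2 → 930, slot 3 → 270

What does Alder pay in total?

Sorting advertisers: $9.00 (Verdant) > $8.66 (Tessera) > $7.53 (Meridian) > $6.27 (Orion) > …
Alder ranks below slot 3 → no slot, pays nothing.

Alder pays $0.00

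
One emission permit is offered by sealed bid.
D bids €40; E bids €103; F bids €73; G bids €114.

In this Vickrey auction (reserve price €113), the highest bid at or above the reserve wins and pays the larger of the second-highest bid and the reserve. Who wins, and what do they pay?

G pays €113

Vickrey auction (reserve price €113): the highest bid at or above the reserve wins and pays the larger of the second-highest bid and the reserve.
Bids ranked: 114 (G) > 103 (E) > 73 (F) > 40 (D)
Highest eligible bid: G at €114.
max(second-highest €103, reserve €113) = €113.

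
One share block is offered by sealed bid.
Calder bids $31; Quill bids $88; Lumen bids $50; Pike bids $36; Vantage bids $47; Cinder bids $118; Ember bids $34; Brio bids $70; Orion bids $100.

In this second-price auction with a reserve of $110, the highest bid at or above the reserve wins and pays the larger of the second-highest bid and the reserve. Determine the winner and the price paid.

Sorting bids: 118 (Cinder) > 100 (Orion) > 88 (Quill) > 70 (Brio) > 50 (Lumen) > 47 (Vantage) > …
Cinder has the top bid at or above the reserve ($118).
Second-highest bid $100 is below the reserve $110, so the reserve binds → payment $110.

Cinder pays $110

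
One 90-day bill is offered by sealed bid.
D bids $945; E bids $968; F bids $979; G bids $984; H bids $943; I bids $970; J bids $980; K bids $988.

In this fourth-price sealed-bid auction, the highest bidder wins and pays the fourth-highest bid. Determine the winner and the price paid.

Bids ranked: 988 (K) > 984 (G) > 980 (J) > 979 (F) > 970 (I) > 968 (E) > …
K is highest; pays the fourth-highest bid, $979.

K pays $979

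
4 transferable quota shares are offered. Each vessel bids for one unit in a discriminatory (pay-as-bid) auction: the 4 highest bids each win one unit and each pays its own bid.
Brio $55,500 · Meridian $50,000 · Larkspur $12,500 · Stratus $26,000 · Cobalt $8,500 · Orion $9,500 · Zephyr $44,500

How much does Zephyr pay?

Zephyr pays $44,500

Ordering the bids: 55,500 (Brio), 50,000 (Meridian), 44,500 (Zephyr), 26,000 (Stratus), 12,500 (Larkspur), 9,500 (Orion), …
Winners (4 units): Brio, Meridian, Zephyr, Stratus.
Zephyr wins → own bid $44,500.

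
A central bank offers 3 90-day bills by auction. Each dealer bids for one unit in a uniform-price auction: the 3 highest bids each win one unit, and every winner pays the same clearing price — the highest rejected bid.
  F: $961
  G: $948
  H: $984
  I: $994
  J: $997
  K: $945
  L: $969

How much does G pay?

G pays $0

Bids ranked high→low: 997 (J), 994 (I), 984 (H), 969 (L), 961 (F), …
The 3 highest are J, I, H.
Clearing price = highest rejected bid = $969.
G does not win → pays $0.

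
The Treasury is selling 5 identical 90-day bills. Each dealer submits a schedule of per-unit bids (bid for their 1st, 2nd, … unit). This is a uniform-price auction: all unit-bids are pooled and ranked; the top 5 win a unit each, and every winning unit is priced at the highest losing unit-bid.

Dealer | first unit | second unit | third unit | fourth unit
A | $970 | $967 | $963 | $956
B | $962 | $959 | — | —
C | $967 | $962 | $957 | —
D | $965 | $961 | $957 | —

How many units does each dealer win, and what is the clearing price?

A 3, C 1, D 1; clearing price $962

Pooled unit-bids ranked (top 5): 970 (A-1), 967 (A-2), 967 (C-1), 965 (D-1), 963 (A-3)
The (k+1)-th unit-bid is $962.
Allocation: A 3, C 1, D 1.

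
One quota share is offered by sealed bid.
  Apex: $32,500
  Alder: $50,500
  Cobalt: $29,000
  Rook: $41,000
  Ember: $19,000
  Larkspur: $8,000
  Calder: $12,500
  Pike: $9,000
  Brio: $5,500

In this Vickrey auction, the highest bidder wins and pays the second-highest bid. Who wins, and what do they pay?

Alder pays $41,000

Vickrey auction: the highest bidder wins and pays the second-highest bid.
Sorting bids: 50,500 (Alder) > 41,000 (Rook) > 32,500 (Apex) > 29,000 (Cobalt) > 19,000 (Ember) > 12,500 (Calder) > …
Alder wins with the highest bid; price is set by the runner-up at $41,000.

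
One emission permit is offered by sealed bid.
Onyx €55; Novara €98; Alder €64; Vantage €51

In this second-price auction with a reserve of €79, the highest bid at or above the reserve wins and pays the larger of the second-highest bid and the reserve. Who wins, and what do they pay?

Rule: the highest bid at or above the reserve wins and pays the larger of the second-highest bid and the reserve.
Bids ranked: 98 (Novara) > 64 (Alder) > 55 (Onyx) > 51 (Vantage)
Highest eligible bid: Novara at €98.
max(second-highest €64, reserve €79) = €79.

Novara pays €79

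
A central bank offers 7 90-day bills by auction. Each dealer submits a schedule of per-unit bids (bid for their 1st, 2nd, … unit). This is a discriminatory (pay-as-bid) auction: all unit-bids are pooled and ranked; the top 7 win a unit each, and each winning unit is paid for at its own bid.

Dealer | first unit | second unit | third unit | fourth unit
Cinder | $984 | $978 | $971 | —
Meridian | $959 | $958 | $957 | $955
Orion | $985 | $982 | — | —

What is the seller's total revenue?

Total revenue: $6,817

Merging the schedules and taking the best 7: 985 (Orion-1), 984 (Cinder-1), 982 (Orion-2), 978 (Cinder-2), 971 (Cinder-3), 959 (Meridian-1), 958 (Meridian-2)
Next rejected bid: $957 (not a price — pay-as-bid).
Each winning unit pays its own bid.
Revenue = 985 + 984 + 982 + 978 + 971 + 959 + 958 = $6,817.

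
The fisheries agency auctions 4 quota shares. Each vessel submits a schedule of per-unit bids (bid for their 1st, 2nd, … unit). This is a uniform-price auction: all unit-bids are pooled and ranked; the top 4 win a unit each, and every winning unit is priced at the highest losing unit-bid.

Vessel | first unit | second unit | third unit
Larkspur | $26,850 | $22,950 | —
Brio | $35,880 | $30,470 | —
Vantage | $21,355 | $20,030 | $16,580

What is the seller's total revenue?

All unit-bids, highest first — top 4: 35,880 (Brio-1), 30,470 (Brio-2), 26,850 (Larkspur-1), 22,950 (Larkspur-2)
Highest rejected unit-bid = $21,355.
Allocation: Brio 2, Larkspur 2. Every unit priced at $21,355.
Revenue = 4 × 21,355 = $85,420.

Total revenue: $85,420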